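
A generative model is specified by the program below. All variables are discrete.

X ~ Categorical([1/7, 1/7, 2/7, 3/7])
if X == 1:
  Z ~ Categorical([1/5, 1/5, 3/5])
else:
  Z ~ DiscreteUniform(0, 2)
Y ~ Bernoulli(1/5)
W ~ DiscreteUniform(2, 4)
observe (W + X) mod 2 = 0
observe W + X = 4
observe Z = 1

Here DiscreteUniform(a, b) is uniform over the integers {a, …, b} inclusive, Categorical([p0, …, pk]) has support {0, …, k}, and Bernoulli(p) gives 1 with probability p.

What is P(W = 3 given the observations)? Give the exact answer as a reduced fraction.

P(W = 3 | obs) = 1/6

Enumerate traces; 6 have nonzero weight after conditioning:
  (X=0, Z=1, Y=0, W=4) weight 4/315
  (X=0, Z=1, Y=1, W=4) weight 1/315
  (X=1, Z=1, Y=0, W=3) weight 4/525
  (X=1, Z=1, Y=1, W=3) weight 1/525
  (X=2, Z=1, Y=0, W=2) weight 8/315
  (X=2, Z=1, Y=1, W=2) weight 2/315
Group by W:
  weight(W=2) = 2/63
  weight(W=3) = 1/105
  weight(W=4) = 1/63
Total weight = 2/63 + 1/105 + 1/63 = 2/35
P(W=2 | obs) = 2/63 / 2/35 = 5/9
P(W=3 | obs) = 1/105 / 2/35 = 1/6
P(W=4 | obs) = 1/63 / 2/35 = 5/18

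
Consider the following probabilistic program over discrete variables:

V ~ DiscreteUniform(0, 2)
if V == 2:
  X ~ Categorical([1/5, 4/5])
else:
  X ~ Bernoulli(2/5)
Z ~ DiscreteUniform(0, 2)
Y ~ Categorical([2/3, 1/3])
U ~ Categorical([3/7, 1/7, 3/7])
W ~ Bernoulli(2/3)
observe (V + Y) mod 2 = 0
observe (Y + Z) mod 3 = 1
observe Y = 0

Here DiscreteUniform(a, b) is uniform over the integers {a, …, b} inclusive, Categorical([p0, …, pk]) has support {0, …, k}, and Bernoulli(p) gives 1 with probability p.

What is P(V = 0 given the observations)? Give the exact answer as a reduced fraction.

P(V = 0 | obs) = 1/2

Enumerate traces; 24 have nonzero weight after conditioning:
  (V=0, X=0, Z=1, Y=0, U=0, W=0) weight 2/315
  (V=0, X=0, Z=1, Y=0, U=0, W=1) weight 4/315
  (V=0, X=0, Z=1, Y=0, U=1, W=0) weight 2/945
  (V=0, X=0, Z=1, Y=0, U=1, W=1) weight 4/945
  (V=0, X=0, Z=1, Y=0, U=2, W=0) weight 2/315
  (V=0, X=0, Z=1, Y=0, U=2, W=1) weight 4/315
  (V=0, X=1, Z=1, Y=0, U=0, W=0) weight 4/945
  (V=0, X=1, Z=1, Y=0, U=0, W=1) weight 8/945
  (V=2, X=0, Z=1, Y=0, U=0, W=0) weight 2/945
  … 15 more
Group by V:
  weight(V=0) = 2/27
  weight(V=2) = 2/27
Total weight = 2/27 + 2/27 = 4/27
P(V=0 | obs) = 2/27 / 4/27 = 1/2
P(V=2 | obs) = 2/27 / 4/27 = 1/2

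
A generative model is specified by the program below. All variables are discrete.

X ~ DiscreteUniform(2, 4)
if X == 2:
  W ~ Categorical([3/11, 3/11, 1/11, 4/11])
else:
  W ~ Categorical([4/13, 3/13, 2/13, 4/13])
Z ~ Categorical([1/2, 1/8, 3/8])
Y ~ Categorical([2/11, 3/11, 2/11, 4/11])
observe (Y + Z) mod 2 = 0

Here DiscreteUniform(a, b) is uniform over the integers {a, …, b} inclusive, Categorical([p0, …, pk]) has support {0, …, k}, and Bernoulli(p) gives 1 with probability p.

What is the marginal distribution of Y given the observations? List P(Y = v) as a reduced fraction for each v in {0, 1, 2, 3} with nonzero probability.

P(Y=0) = 2/5, P(Y=1) = 3/35, P(Y=2) = 2/5, P(Y=3) = 4/35

Enumerate traces; 72 have nonzero weight after conditioning:
  (X=2, W=0, Z=0, Y=0) weight 1/121
  (X=2, W=0, Z=0, Y=2) weight 1/121
  (X=2, W=0, Z=1, Y=1) weight 3/968
  (X=2, W=0, Z=1, Y=3) weight 1/242
  (X=2, W=0, Z=2, Y=0) weight 3/484
  (X=2, W=0, Z=2, Y=2) weight 3/484
  (X=2, W=1, Z=0, Y=0) weight 1/121
  (X=2, W=1, Z=0, Y=2) weight 1/121
  … 64 more
Group by Y:
  weight(Y=0) = 7/44
  weight(Y=1) = 3/88
  weight(Y=2) = 7/44
  weight(Y=3) = 1/22
Total weight = 7/44 + 3/88 + 7/44 + 1/22 = 35/88
P(Y=0 | obs) = 7/44 / 35/88 = 2/5
P(Y=1 | obs) = 3/88 / 35/88 = 3/35
P(Y=2 | obs) = 7/44 / 35/88 = 2/5
P(Y=3 | obs) = 1/22 / 35/88 = 4/35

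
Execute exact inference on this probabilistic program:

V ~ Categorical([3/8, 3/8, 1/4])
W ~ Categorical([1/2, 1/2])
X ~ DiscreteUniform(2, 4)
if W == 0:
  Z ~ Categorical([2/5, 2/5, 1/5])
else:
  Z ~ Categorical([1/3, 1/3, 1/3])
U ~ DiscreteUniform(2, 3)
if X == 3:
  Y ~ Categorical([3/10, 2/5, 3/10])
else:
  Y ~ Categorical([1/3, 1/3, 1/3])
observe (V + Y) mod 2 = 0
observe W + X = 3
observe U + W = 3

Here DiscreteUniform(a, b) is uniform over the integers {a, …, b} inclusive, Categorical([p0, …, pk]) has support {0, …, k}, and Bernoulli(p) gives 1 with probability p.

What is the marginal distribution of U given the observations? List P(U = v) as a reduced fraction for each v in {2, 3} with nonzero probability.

P(U=2) = 65/128, P(U=3) = 63/128

Enumerate traces; 30 have nonzero weight after conditioning:
  (V=0, W=0, X=3, Z=0, U=3, Y=0) weight 3/800
  (V=0, W=0, X=3, Z=0, U=3, Y=2) weight 3/800
  (V=0, W=0, X=3, Z=1, U=3, Y=0) weight 3/800
  (V=0, W=0, X=3, Z=1, U=3, Y=2) weight 3/800
  (V=0, W=0, X=3, Z=2, U=3, Y=0) weight 3/1600
  (V=0, W=0, X=3, Z=2, U=3, Y=2) weight 3/1600
  (V=0, W=1, X=2, Z=0, U=2, Y=0) weight 1/288
  (V=0, W=1, X=2, Z=0, U=2, Y=2) weight 1/288
  … 22 more
Group by U:
  weight(U=2) = 13/288
  weight(U=3) = 7/160
Total weight = 13/288 + 7/160 = 4/45
P(U=2 | obs) = 13/288 / 4/45 = 65/128
P(U=3 | obs) = 7/160 / 4/45 = 63/128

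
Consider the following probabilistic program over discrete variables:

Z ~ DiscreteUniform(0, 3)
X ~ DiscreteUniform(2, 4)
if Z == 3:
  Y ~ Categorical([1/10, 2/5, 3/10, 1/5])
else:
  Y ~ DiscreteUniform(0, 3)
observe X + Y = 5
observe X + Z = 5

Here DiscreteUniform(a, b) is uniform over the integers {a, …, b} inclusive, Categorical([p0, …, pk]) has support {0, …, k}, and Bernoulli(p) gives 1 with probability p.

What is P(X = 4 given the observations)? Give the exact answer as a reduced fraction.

Enumerate traces; 3 have nonzero weight after conditioning:
  (Z=1, X=4, Y=1) weight 1/48
  (Z=2, X=3, Y=2) weight 1/48
  (Z=3, X=2, Y=3) weight 1/60
Group by X:
  weight(X=2) = 1/60
  weight(X=3) = 1/48
  weight(X=4) = 1/48
Total weight = 1/60 + 1/48 + 1/48 = 7/120
P(X=2 | obs) = 1/60 / 7/120 = 2/7
P(X=3 | obs) = 1/48 / 7/120 = 5/14
P(X=4 | obs) = 1/48 / 7/120 = 5/14

P(X = 4 | obs) = 5/14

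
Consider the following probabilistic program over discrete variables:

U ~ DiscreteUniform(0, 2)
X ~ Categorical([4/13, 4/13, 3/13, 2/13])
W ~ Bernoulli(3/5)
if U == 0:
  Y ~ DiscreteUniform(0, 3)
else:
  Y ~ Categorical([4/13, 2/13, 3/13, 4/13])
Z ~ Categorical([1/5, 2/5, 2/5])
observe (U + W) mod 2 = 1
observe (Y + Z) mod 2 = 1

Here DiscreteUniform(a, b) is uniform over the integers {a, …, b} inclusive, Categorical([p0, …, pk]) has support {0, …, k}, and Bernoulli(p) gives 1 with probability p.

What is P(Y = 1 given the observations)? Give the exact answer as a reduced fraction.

Enumerate traces; 72 have nonzero weight after conditioning:
  (U=0, X=0, W=1, Y=0, Z=1) weight 2/325
  (U=0, X=0, W=1, Y=1, Z=0) weight 1/325
  (U=0, X=0, W=1, Y=1, Z=2) weight 2/325
  (U=0, X=0, W=1, Y=2, Z=1) weight 2/325
  (U=0, X=0, W=1, Y=3, Z=0) weight 1/325
  (U=0, X=0, W=1, Y=3, Z=2) weight 2/325
  (U=0, X=1, W=1, Y=0, Z=1) weight 2/325
  (U=0, X=1, W=1, Y=1, Z=0) weight 1/325
  … 64 more
Group by Y:
  weight(Y=0) = 119/1950
  weight(Y=1) = 79/1300
  weight(Y=2) = 33/650
  weight(Y=3) = 119/1300
Total weight = 119/1950 + 79/1300 + 33/650 + 119/1300 = 103/390
P(Y=0 | obs) = 119/1950 / 103/390 = 119/515
P(Y=1 | obs) = 79/1300 / 103/390 = 237/1030
P(Y=2 | obs) = 33/650 / 103/390 = 99/515
P(Y=3 | obs) = 119/1300 / 103/390 = 357/1030

P(Y = 1 | obs) = 237/1030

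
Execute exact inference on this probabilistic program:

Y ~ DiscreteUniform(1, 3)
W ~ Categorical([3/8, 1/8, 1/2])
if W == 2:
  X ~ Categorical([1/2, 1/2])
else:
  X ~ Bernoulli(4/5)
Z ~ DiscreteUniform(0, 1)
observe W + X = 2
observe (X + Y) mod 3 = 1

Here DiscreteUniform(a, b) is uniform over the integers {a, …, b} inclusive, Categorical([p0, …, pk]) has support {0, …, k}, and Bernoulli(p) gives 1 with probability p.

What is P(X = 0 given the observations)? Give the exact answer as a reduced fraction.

Enumerate traces; 4 have nonzero weight after conditioning:
  (Y=1, W=2, X=0, Z=0) weight 1/24
  (Y=1, W=2, X=0, Z=1) weight 1/24
  (Y=3, W=1, X=1, Z=0) weight 1/60
  (Y=3, W=1, X=1, Z=1) weight 1/60
Group by X:
  weight(X=0) = 1/12
  weight(X=1) = 1/30
Total weight = 1/12 + 1/30 = 7/60
P(X=0 | obs) = 1/12 / 7/60 = 5/7
P(X=1 | obs) = 1/30 / 7/60 = 2/7

P(X = 0 | obs) = 5/7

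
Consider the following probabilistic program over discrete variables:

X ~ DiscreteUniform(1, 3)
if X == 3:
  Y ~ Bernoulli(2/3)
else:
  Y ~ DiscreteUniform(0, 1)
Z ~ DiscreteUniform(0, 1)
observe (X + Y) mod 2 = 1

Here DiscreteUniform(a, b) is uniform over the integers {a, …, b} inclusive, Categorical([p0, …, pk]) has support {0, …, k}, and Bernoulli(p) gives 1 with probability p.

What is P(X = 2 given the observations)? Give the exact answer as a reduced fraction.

P(X = 2 | obs) = 3/8

Enumerate traces; 6 have nonzero weight after conditioning:
  (X=1, Y=0, Z=0) weight 1/12
  (X=1, Y=0, Z=1) weight 1/12
  (X=2, Y=1, Z=0) weight 1/12
  (X=2, Y=1, Z=1) weight 1/12
  (X=3, Y=0, Z=0) weight 1/18
  (X=3, Y=0, Z=1) weight 1/18
Group by X:
  weight(X=1) = 1/6
  weight(X=2) = 1/6
  weight(X=3) = 1/9
Total weight = 1/6 + 1/6 + 1/9 = 4/9
P(X=1 | obs) = 1/6 / 4/9 = 3/8
P(X=2 | obs) = 1/6 / 4/9 = 3/8
P(X=3 | obs) = 1/9 / 4/9 = 1/4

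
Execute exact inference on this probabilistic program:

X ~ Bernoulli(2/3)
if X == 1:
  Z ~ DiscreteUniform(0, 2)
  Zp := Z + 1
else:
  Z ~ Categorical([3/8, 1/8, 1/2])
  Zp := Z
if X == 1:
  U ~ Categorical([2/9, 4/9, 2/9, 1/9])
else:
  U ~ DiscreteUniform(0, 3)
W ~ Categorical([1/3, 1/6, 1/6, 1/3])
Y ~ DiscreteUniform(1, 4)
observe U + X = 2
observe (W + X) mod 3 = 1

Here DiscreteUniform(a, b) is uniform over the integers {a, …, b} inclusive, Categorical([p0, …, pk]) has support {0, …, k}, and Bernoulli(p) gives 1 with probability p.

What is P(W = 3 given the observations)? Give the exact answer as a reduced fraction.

P(W = 3 | obs) = 64/137

Enumerate traces; 36 have nonzero weight after conditioning:
  (X=0, Z=0, U=2, W=1, Y=1) weight 1/768
  (X=0, Z=0, U=2, W=1, Y=2) weight 1/768
  (X=0, Z=0, U=2, W=1, Y=3) weight 1/768
  (X=0, Z=0, U=2, W=1, Y=4) weight 1/768
  (X=0, Z=1, U=2, W=1, Y=1) weight 1/2304
  (X=0, Z=1, U=2, W=1, Y=2) weight 1/2304
  (X=0, Z=1, U=2, W=1, Y=3) weight 1/2304
  (X=0, Z=1, U=2, W=1, Y=4) weight 1/2304
  (X=1, Z=0, U=1, W=0, Y=1) weight 2/243
  (X=1, Z=0, U=1, W=3, Y=1) weight 2/243
  … 26 more
Group by W:
  weight(W=0) = 8/81
  weight(W=1) = 1/72
  weight(W=3) = 8/81
Total weight = 8/81 + 1/72 + 8/81 = 137/648
P(W=0 | obs) = 8/81 / 137/648 = 64/137
P(W=1 | obs) = 1/72 / 137/648 = 9/137
P(W=3 | obs) = 8/81 / 137/648 = 64/137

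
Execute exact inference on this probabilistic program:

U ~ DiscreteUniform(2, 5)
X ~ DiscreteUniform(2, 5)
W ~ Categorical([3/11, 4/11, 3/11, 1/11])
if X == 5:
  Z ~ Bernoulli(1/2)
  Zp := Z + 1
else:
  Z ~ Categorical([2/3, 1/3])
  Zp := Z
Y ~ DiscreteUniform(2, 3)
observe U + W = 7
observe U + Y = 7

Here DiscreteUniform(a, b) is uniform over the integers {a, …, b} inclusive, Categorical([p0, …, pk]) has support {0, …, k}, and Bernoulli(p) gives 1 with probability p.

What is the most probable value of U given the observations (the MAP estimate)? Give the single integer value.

Enumerate traces; 16 have nonzero weight after conditioning:
  (U=4, X=2, W=3, Z=0, Y=3) weight 1/528
  (U=4, X=2, W=3, Z=1, Y=3) weight 1/1056
  (U=4, X=3, W=3, Z=0, Y=3) weight 1/528
  (U=4, X=3, W=3, Z=1, Y=3) weight 1/1056
  (U=4, X=4, W=3, Z=0, Y=3) weight 1/528
  (U=4, X=4, W=3, Z=1, Y=3) weight 1/1056
  (U=4, X=5, W=3, Z=0, Y=3) weight 1/704
  (U=4, X=5, W=3, Z=1, Y=3) weight 1/704
  (U=5, X=2, W=2, Z=0, Y=2) weight 1/176
  … 7 more
Group by U:
  weight(U=4) = 1/88
  weight(U=5) = 3/88
Total weight = 1/88 + 3/88 = 1/22
P(U=4 | obs) = 1/88 / 1/22 = 1/4
P(U=5 | obs) = 3/88 / 1/22 = 3/4
argmax = 5

argmax_v P(U = v | obs) = 5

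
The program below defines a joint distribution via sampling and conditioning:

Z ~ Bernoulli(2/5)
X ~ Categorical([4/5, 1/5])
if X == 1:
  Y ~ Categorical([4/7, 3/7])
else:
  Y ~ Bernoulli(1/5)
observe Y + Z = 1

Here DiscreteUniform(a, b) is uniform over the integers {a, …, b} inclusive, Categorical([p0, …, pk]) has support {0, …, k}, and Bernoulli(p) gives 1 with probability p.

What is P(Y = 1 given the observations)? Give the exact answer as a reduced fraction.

P(Y = 1 | obs) = 43/131

Enumerate traces; 4 have nonzero weight after conditioning:
  (Z=0, X=0, Y=1) weight 12/125
  (Z=0, X=1, Y=1) weight 9/175
  (Z=1, X=0, Y=0) weight 32/125
  (Z=1, X=1, Y=0) weight 8/175
Group by Y:
  weight(Y=0) = 264/875
  weight(Y=1) = 129/875
Total weight = 264/875 + 129/875 = 393/875
P(Y=0 | obs) = 264/875 / 393/875 = 88/131
P(Y=1 | obs) = 129/875 / 393/875 = 43/131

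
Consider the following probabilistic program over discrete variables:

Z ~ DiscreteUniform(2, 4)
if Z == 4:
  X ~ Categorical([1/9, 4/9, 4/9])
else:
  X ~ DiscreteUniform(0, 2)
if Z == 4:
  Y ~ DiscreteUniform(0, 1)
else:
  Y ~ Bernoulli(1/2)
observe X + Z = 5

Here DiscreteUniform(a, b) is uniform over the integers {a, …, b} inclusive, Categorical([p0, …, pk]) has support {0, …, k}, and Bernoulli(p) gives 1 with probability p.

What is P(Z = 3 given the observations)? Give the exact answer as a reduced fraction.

Enumerate traces; 4 have nonzero weight after conditioning:
  (Z=3, X=2, Y=0) weight 1/18
  (Z=3, X=2, Y=1) weight 1/18
  (Z=4, X=1, Y=0) weight 2/27
  (Z=4, X=1, Y=1) weight 2/27
Group by Z:
  weight(Z=3) = 1/9
  weight(Z=4) = 4/27
Total weight = 1/9 + 4/27 = 7/27
P(Z=3 | obs) = 1/9 / 7/27 = 3/7
P(Z=4 | obs) = 4/27 / 7/27 = 4/7

P(Z = 3 | obs) = 3/7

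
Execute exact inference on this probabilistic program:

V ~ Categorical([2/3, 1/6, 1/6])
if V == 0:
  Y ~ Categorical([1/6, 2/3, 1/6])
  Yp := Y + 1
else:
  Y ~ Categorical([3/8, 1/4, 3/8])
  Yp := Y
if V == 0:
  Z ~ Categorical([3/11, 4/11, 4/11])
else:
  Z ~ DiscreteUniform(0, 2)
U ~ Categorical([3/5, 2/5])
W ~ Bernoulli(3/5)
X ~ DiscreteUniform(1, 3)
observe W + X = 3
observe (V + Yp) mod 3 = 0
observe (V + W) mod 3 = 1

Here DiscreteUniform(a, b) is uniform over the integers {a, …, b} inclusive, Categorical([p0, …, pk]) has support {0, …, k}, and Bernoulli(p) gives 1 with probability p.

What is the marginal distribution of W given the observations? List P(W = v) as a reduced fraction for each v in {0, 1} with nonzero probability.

Enumerate traces; 12 have nonzero weight after conditioning:
  (V=0, Y=2, Z=0, U=0, W=1, X=2) weight 1/275
  (V=0, Y=2, Z=0, U=1, W=1, X=2) weight 2/825
  (V=0, Y=2, Z=1, U=0, W=1, X=2) weight 4/825
  (V=0, Y=2, Z=1, U=1, W=1, X=2) weight 8/2475
  (V=0, Y=2, Z=2, U=0, W=1, X=2) weight 4/825
  (V=0, Y=2, Z=2, U=1, W=1, X=2) weight 8/2475
  (V=1, Y=2, Z=0, U=0, W=0, X=3) weight 1/600
  (V=1, Y=2, Z=0, U=1, W=0, X=3) weight 1/900
  … 4 more
Group by W:
  weight(W=0) = 1/120
  weight(W=1) = 1/45
Total weight = 1/120 + 1/45 = 11/360
P(W=0 | obs) = 1/120 / 11/360 = 3/11
P(W=1 | obs) = 1/45 / 11/360 = 8/11

P(W=0) = 3/11, P(W=1) = 8/11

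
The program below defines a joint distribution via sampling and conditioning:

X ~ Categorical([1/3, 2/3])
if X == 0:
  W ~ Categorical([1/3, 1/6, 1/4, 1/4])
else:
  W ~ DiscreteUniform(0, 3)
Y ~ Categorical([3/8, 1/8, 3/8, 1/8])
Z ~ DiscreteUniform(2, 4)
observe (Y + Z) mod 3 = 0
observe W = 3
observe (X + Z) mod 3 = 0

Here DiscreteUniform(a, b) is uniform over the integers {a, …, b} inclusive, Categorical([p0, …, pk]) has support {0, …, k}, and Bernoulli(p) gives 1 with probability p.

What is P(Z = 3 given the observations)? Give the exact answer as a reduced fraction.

Enumerate traces; 3 have nonzero weight after conditioning:
  (X=0, W=3, Y=0, Z=3) weight 1/96
  (X=0, W=3, Y=3, Z=3) weight 1/288
  (X=1, W=3, Y=1, Z=2) weight 1/144
Group by Z:
  weight(Z=2) = 1/144
  weight(Z=3) = 1/72
Total weight = 1/144 + 1/72 = 1/48
P(Z=2 | obs) = 1/144 / 1/48 = 1/3
P(Z=3 | obs) = 1/72 / 1/48 = 2/3

P(Z = 3 | obs) = 2/3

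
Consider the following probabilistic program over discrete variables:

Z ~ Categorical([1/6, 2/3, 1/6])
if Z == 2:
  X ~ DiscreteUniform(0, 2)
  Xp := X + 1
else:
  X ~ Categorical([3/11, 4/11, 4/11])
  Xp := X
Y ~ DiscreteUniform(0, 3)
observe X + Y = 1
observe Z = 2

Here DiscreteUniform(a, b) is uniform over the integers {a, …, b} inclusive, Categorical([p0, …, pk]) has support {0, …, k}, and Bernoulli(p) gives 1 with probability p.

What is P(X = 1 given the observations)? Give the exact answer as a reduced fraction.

P(X = 1 | obs) = 1/2

Enumerate traces; 2 have nonzero weight after conditioning:
  (Z=2, X=0, Y=1) weight 1/72
  (Z=2, X=1, Y=0) weight 1/72
Group by X:
  weight(X=0) = 1/72
  weight(X=1) = 1/72
Total weight = 1/72 + 1/72 = 1/36
P(X=0 | obs) = 1/72 / 1/36 = 1/2
P(X=1 | obs) = 1/72 / 1/36 = 1/2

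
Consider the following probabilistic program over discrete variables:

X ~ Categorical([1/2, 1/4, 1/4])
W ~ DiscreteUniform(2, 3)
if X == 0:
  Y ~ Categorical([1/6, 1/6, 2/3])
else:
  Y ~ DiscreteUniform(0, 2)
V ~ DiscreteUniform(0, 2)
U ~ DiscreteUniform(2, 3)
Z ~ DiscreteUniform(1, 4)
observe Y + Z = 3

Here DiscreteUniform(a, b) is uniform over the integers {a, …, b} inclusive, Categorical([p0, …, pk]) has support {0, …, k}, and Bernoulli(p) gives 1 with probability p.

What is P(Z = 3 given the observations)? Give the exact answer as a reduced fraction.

Enumerate traces; 108 have nonzero weight after conditioning:
  (X=0, W=2, Y=0, V=0, U=2, Z=3) weight 1/576
  (X=0, W=2, Y=0, V=0, U=3, Z=3) weight 1/576
  (X=0, W=2, Y=0, V=1, U=2, Z=3) weight 1/576
  (X=0, W=2, Y=0, V=1, U=3, Z=3) weight 1/576
  (X=0, W=2, Y=0, V=2, U=2, Z=3) weight 1/576
  (X=0, W=2, Y=0, V=2, U=3, Z=3) weight 1/576
  (X=0, W=2, Y=1, V=0, U=2, Z=2) weight 1/576
  (X=0, W=2, Y=1, V=0, U=3, Z=2) weight 1/576
  (X=0, W=2, Y=2, V=0, U=2, Z=1) weight 1/144
  … 99 more
Group by Z:
  weight(Z=1) = 1/8
  weight(Z=2) = 1/16
  weight(Z=3) = 1/16
Total weight = 1/8 + 1/16 + 1/16 = 1/4
P(Z=1 | obs) = 1/8 / 1/4 = 1/2
P(Z=2 | obs) = 1/16 / 1/4 = 1/4
P(Z=3 | obs) = 1/16 / 1/4 = 1/4

P(Z = 3 | obs) = 1/4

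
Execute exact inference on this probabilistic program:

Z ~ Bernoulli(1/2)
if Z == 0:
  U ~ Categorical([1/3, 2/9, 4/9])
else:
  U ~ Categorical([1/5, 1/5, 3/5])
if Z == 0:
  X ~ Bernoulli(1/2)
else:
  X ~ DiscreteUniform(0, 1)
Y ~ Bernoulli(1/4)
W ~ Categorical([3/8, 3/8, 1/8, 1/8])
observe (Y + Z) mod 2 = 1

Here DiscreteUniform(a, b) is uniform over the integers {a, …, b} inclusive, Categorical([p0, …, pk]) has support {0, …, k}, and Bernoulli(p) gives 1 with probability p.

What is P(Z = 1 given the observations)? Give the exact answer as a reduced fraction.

Enumerate traces; 48 have nonzero weight after conditioning:
  (Z=0, U=0, X=0, Y=1, W=0) weight 1/128
  (Z=0, U=0, X=0, Y=1, W=1) weight 1/128
  (Z=0, U=0, X=0, Y=1, W=2) weight 1/384
  (Z=0, U=0, X=0, Y=1, W=3) weight 1/384
  (Z=0, U=0, X=1, Y=1, W=0) weight 1/128
  (Z=0, U=0, X=1, Y=1, W=1) weight 1/128
  (Z=0, U=0, X=1, Y=1, W=2) weight 1/384
  (Z=0, U=0, X=1, Y=1, W=3) weight 1/384
  (Z=1, U=0, X=0, Y=0, W=0) weight 9/640
  … 39 more
Group by Z:
  weight(Z=0) = 1/8
  weight(Z=1) = 3/8
Total weight = 1/8 + 3/8 = 1/2
P(Z=0 | obs) = 1/8 / 1/2 = 1/4
P(Z=1 | obs) = 3/8 / 1/2 = 3/4

P(Z = 1 | obs) = 3/4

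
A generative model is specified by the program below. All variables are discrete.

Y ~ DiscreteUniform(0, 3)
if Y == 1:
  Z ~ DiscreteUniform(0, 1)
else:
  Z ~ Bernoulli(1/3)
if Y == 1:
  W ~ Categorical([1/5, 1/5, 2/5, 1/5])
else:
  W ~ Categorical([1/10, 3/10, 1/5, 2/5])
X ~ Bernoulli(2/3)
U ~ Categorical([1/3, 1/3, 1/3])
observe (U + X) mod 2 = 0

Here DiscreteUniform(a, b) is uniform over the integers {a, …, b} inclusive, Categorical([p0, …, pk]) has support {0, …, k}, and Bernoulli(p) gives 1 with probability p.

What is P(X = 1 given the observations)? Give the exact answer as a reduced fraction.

Enumerate traces; 96 have nonzero weight after conditioning:
  (Y=0, Z=0, W=0, X=0, U=0) weight 1/540
  (Y=0, Z=0, W=0, X=0, U=2) weight 1/540
  (Y=0, Z=0, W=0, X=1, U=1) weight 1/270
  (Y=0, Z=0, W=1, X=0, U=0) weight 1/180
  (Y=0, Z=0, W=1, X=0, U=2) weight 1/180
  (Y=0, Z=0, W=1, X=1, U=1) weight 1/90
  (Y=0, Z=0, W=2, X=0, U=0) weight 1/270
  (Y=0, Z=0, W=2, X=0, U=2) weight 1/270
  … 88 more
Group by X:
  weight(X=0) = 2/9
  weight(X=1) = 2/9
Total weight = 2/9 + 2/9 = 4/9
P(X=0 | obs) = 2/9 / 4/9 = 1/2
P(X=1 | obs) = 2/9 / 4/9 = 1/2

P(X = 1 | obs) = 1/2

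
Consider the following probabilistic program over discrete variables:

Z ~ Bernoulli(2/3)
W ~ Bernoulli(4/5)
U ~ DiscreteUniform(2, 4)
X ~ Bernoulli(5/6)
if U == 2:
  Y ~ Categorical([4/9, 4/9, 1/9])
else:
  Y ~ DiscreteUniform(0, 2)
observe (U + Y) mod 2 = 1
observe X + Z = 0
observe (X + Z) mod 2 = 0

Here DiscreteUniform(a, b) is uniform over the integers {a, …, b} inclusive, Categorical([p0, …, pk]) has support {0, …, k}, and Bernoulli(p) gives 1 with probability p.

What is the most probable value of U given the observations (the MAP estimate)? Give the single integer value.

Enumerate traces; 8 have nonzero weight after conditioning:
  (Z=0, W=0, U=2, X=0, Y=1) weight 2/1215
  (Z=0, W=0, U=3, X=0, Y=0) weight 1/810
  (Z=0, W=0, U=3, X=0, Y=2) weight 1/810
  (Z=0, W=0, U=4, X=0, Y=1) weight 1/810
  (Z=0, W=1, U=2, X=0, Y=1) weight 8/1215
  (Z=0, W=1, U=3, X=0, Y=0) weight 2/405
  (Z=0, W=1, U=3, X=0, Y=2) weight 2/405
  (Z=0, W=1, U=4, X=0, Y=1) weight 2/405
Group by U:
  weight(U=2) = 2/243
  weight(U=3) = 1/81
  weight(U=4) = 1/162
Total weight = 2/243 + 1/81 + 1/162 = 13/486
P(U=2 | obs) = 2/243 / 13/486 = 4/13
P(U=3 | obs) = 1/81 / 13/486 = 6/13
P(U=4 | obs) = 1/162 / 13/486 = 3/13
argmax = 3

argmax_v P(U = v | obs) = 3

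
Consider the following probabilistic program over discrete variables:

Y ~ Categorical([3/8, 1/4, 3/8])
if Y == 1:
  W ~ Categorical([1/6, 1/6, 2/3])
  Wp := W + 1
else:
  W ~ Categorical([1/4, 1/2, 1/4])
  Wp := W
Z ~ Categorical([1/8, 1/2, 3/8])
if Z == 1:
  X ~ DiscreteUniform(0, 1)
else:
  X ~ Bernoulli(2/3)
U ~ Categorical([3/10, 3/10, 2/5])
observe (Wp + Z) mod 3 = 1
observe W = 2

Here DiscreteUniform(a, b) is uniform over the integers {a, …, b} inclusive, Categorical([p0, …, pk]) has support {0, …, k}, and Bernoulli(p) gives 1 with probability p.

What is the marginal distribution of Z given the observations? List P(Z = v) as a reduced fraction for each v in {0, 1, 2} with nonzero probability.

Enumerate traces; 18 have nonzero weight after conditioning:
  (Y=0, W=2, Z=2, X=0, U=0) weight 9/2560
  (Y=0, W=2, Z=2, X=0, U=1) weight 9/2560
  (Y=0, W=2, Z=2, X=0, U=2) weight 3/640
  (Y=0, W=2, Z=2, X=1, U=0) weight 9/1280
  (Y=0, W=2, Z=2, X=1, U=1) weight 9/1280
  (Y=0, W=2, Z=2, X=1, U=2) weight 3/320
  (Y=1, W=2, Z=1, X=0, U=0) weight 1/80
  (Y=1, W=2, Z=1, X=0, U=1) weight 1/80
  … 10 more
Group by Z:
  weight(Z=1) = 1/12
  weight(Z=2) = 9/128
Total weight = 1/12 + 9/128 = 59/384
P(Z=1 | obs) = 1/12 / 59/384 = 32/59
P(Z=2 | obs) = 9/128 / 59/384 = 27/59

P(Z=1) = 32/59, P(Z=2) = 27/59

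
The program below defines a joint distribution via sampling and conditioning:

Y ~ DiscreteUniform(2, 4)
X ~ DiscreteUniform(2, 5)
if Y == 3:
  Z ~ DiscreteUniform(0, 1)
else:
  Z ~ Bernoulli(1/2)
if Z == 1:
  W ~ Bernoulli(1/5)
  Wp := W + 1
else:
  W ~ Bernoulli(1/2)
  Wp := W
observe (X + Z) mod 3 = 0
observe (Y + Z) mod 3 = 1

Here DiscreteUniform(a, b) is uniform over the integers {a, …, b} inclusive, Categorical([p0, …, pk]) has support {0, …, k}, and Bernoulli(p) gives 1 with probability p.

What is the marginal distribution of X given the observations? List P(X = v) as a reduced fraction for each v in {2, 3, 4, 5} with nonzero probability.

P(X=2) = 1/3, P(X=3) = 1/3, P(X=5) = 1/3

Enumerate traces; 6 have nonzero weight after conditioning:
  (Y=3, X=2, Z=1, W=0) weight 1/30
  (Y=3, X=2, Z=1, W=1) weight 1/120
  (Y=3, X=5, Z=1, W=0) weight 1/30
  (Y=3, X=5, Z=1, W=1) weight 1/120
  (Y=4, X=3, Z=0, W=0) weight 1/48
  (Y=4, X=3, Z=0, W=1) weight 1/48
Group by X:
  weight(X=2) = 1/24
  weight(X=3) = 1/24
  weight(X=5) = 1/24
Total weight = 1/24 + 1/24 + 1/24 = 1/8
P(X=2 | obs) = 1/24 / 1/8 = 1/3
P(X=3 | obs) = 1/24 / 1/8 = 1/3
P(X=5 | obs) = 1/24 / 1/8 = 1/3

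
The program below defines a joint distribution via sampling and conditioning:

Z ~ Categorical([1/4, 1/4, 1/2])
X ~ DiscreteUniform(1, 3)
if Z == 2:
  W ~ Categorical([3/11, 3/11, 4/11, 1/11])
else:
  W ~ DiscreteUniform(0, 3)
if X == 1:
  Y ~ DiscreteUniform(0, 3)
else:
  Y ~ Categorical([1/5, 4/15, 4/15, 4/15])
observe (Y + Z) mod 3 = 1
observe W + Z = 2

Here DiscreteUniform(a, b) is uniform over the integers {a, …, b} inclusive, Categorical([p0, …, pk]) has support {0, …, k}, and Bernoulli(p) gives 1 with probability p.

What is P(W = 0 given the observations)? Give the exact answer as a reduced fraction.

Enumerate traces; 12 have nonzero weight after conditioning:
  (Z=0, X=1, W=2, Y=1) weight 1/192
  (Z=0, X=2, W=2, Y=1) weight 1/180
  (Z=0, X=3, W=2, Y=1) weight 1/180
  (Z=1, X=1, W=1, Y=0) weight 1/192
  (Z=1, X=1, W=1, Y=3) weight 1/192
  (Z=1, X=2, W=1, Y=0) weight 1/240
  (Z=1, X=2, W=1, Y=3) weight 1/180
  (Z=1, X=3, W=1, Y=0) weight 1/240
  (Z=2, X=1, W=0, Y=2) weight 1/88
  … 3 more
Group by W:
  weight(W=0) = 47/1320
  weight(W=1) = 43/1440
  weight(W=2) = 47/2880
Total weight = 47/1320 + 43/1440 + 47/2880 = 2591/31680
P(W=0 | obs) = 47/1320 / 2591/31680 = 1128/2591
P(W=1 | obs) = 43/1440 / 2591/31680 = 946/2591
P(W=2 | obs) = 47/2880 / 2591/31680 = 517/2591

P(W = 0 | obs) = 1128/2591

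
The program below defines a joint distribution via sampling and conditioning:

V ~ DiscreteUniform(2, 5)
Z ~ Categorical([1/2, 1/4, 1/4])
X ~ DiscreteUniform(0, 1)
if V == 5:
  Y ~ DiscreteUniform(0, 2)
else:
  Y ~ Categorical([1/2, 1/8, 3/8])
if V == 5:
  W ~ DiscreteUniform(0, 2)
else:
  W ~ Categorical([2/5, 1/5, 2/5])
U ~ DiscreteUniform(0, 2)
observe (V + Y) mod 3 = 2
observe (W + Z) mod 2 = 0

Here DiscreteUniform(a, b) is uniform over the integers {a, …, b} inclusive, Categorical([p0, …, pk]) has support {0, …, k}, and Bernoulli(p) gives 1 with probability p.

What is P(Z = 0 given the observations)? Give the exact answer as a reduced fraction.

P(Z = 0 | obs) = 23/38

Enumerate traces; 120 have nonzero weight after conditioning:
  (V=2, Z=0, X=0, Y=0, W=0, U=0) weight 1/240
  (V=2, Z=0, X=0, Y=0, W=0, U=1) weight 1/240
  (V=2, Z=0, X=0, Y=0, W=0, U=2) weight 1/240
  (V=2, Z=0, X=0, Y=0, W=2, U=0) weight 1/240
  (V=2, Z=0, X=0, Y=0, W=2, U=1) weight 1/240
  (V=2, Z=0, X=0, Y=0, W=2, U=2) weight 1/240
  (V=2, Z=0, X=1, Y=0, W=0, U=0) weight 1/240
  (V=2, Z=0, X=1, Y=0, W=0, U=1) weight 1/240
  (V=2, Z=1, X=0, Y=0, W=1, U=0) weight 1/960
  (V=2, Z=2, X=0, Y=0, W=0, U=0) weight 1/480
  … 110 more
Group by Z:
  weight(Z=0) = 23/180
  weight(Z=1) = 7/360
  weight(Z=2) = 23/360
Total weight = 23/180 + 7/360 + 23/360 = 19/90
P(Z=0 | obs) = 23/180 / 19/90 = 23/38
P(Z=1 | obs) = 7/360 / 19/90 = 7/76
P(Z=2 | obs) = 23/360 / 19/90 = 23/76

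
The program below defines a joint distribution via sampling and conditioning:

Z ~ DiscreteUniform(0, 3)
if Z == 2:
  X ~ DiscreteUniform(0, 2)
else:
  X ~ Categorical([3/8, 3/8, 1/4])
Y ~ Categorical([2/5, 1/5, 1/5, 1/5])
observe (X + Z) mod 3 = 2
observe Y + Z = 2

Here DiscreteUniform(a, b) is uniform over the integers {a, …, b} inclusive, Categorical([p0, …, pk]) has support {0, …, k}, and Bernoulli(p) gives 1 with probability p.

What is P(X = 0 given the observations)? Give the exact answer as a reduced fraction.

P(X = 0 | obs) = 16/31

Enumerate traces; 3 have nonzero weight after conditioning:
  (Z=0, X=2, Y=2) weight 1/80
  (Z=1, X=1, Y=1) weight 3/160
  (Z=2, X=0, Y=0) weight 1/30
Group by X:
  weight(X=0) = 1/30
  weight(X=1) = 3/160
  weight(X=2) = 1/80
Total weight = 1/30 + 3/160 + 1/80 = 31/480
P(X=0 | obs) = 1/30 / 31/480 = 16/31
P(X=1 | obs) = 3/160 / 31/480 = 9/31
P(X=2 | obs) = 1/80 / 31/480 = 6/31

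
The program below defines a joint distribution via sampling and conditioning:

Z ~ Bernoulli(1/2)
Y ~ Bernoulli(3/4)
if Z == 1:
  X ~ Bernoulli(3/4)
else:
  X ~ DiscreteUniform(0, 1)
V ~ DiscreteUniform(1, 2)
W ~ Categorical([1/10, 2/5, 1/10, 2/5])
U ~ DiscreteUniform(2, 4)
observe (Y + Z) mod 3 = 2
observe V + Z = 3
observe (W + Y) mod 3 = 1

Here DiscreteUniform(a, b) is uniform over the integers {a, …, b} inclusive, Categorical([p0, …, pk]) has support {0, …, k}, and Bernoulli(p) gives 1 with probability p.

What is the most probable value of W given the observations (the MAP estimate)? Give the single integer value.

argmax_v P(W = v | obs) = 3

Enumerate traces; 12 have nonzero weight after conditioning:
  (Z=1, Y=1, X=0, V=2, W=0, U=2) weight 1/640
  (Z=1, Y=1, X=0, V=2, W=0, U=3) weight 1/640
  (Z=1, Y=1, X=0, V=2, W=0, U=4) weight 1/640
  (Z=1, Y=1, X=0, V=2, W=3, U=2) weight 1/160
  (Z=1, Y=1, X=0, V=2, W=3, U=3) weight 1/160
  (Z=1, Y=1, X=0, V=2, W=3, U=4) weight 1/160
  (Z=1, Y=1, X=1, V=2, W=0, U=2) weight 3/640
  (Z=1, Y=1, X=1, V=2, W=0, U=3) weight 3/640
  … 4 more
Group by W:
  weight(W=0) = 3/160
  weight(W=3) = 3/40
Total weight = 3/160 + 3/40 = 3/32
P(W=0 | obs) = 3/160 / 3/32 = 1/5
P(W=3 | obs) = 3/40 / 3/32 = 4/5
argmax = 3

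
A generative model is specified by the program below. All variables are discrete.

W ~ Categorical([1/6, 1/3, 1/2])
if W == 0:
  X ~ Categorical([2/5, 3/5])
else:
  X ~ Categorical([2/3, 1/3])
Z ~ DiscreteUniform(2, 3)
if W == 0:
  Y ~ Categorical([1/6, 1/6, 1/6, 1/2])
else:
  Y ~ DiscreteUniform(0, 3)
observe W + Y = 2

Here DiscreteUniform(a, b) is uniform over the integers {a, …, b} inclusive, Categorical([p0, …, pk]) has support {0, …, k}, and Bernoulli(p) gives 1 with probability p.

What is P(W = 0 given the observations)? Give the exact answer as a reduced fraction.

P(W = 0 | obs) = 2/17

Enumerate traces; 12 have nonzero weight after conditioning:
  (W=0, X=0, Z=2, Y=2) weight 1/180
  (W=0, X=0, Z=3, Y=2) weight 1/180
  (W=0, X=1, Z=2, Y=2) weight 1/120
  (W=0, X=1, Z=3, Y=2) weight 1/120
  (W=1, X=0, Z=2, Y=1) weight 1/36
  (W=1, X=0, Z=3, Y=1) weight 1/36
  (W=1, X=1, Z=2, Y=1) weight 1/72
  (W=1, X=1, Z=3, Y=1) weight 1/72
  (W=2, X=0, Z=2, Y=0) weight 1/24
  … 3 more
Group by W:
  weight(W=0) = 1/36
  weight(W=1) = 1/12
  weight(W=2) = 1/8
Total weight = 1/36 + 1/12 + 1/8 = 17/72
P(W=0 | obs) = 1/36 / 17/72 = 2/17
P(W=1 | obs) = 1/12 / 17/72 = 6/17
P(W=2 | obs) = 1/8 / 17/72 = 9/17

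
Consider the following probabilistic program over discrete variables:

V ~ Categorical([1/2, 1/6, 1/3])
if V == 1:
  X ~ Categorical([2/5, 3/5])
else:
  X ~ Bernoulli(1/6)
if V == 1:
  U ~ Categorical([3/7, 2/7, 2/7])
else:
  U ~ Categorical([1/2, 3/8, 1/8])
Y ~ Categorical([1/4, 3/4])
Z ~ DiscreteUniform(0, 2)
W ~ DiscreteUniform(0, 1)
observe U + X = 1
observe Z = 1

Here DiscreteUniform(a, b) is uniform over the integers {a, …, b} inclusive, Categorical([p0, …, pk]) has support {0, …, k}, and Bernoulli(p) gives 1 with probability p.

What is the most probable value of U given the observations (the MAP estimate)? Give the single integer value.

argmax_v P(U = v | obs) = 1

Enumerate traces; 24 have nonzero weight after conditioning:
  (V=0, X=0, U=1, Y=0, Z=1, W=0) weight 5/768
  (V=0, X=0, U=1, Y=0, Z=1, W=1) weight 5/768
  (V=0, X=0, U=1, Y=1, Z=1, W=0) weight 5/256
  (V=0, X=0, U=1, Y=1, Z=1, W=1) weight 5/256
  (V=0, X=1, U=0, Y=0, Z=1, W=0) weight 1/576
  (V=0, X=1, U=0, Y=0, Z=1, W=1) weight 1/576
  (V=0, X=1, U=0, Y=1, Z=1, W=0) weight 1/192
  (V=0, X=1, U=0, Y=1, Z=1, W=1) weight 1/192
  … 16 more
Group by U:
  weight(U=0) = 283/7560
  weight(U=1) = 313/3360
Total weight = 283/7560 + 313/3360 = 3949/30240
P(U=0 | obs) = 283/7560 / 3949/30240 = 1132/3949
P(U=1 | obs) = 313/3360 / 3949/30240 = 2817/3949
argmax = 1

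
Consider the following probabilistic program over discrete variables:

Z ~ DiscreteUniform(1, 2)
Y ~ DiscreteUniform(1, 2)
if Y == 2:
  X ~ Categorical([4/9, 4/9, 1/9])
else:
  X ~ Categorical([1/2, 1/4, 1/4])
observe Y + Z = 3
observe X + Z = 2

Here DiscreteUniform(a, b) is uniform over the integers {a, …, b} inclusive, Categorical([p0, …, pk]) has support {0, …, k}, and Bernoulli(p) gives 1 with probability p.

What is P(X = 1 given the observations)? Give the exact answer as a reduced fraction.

P(X = 1 | obs) = 8/17

Enumerate traces; 2 have nonzero weight after conditioning:
  (Z=1, Y=2, X=1) weight 1/9
  (Z=2, Y=1, X=0) weight 1/8
Group by X:
  weight(X=0) = 1/8
  weight(X=1) = 1/9
Total weight = 1/8 + 1/9 = 17/72
P(X=0 | obs) = 1/8 / 17/72 = 9/17
P(X=1 | obs) = 1/9 / 17/72 = 8/17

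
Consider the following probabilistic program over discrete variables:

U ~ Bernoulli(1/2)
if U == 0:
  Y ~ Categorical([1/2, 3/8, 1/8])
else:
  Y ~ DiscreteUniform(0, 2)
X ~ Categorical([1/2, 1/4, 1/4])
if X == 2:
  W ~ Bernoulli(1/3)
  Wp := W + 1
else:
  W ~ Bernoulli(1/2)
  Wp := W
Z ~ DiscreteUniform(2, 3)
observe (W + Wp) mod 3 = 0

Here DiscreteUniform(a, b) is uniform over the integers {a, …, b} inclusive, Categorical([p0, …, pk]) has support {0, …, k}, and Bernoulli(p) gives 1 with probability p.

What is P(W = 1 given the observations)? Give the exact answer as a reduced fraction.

Enumerate traces; 36 have nonzero weight after conditioning:
  (U=0, Y=0, X=0, W=0, Z=2) weight 1/32
  (U=0, Y=0, X=0, W=0, Z=3) weight 1/32
  (U=0, Y=0, X=1, W=0, Z=2) weight 1/64
  (U=0, Y=0, X=1, W=0, Z=3) weight 1/64
  (U=0, Y=0, X=2, W=1, Z=2) weight 1/96
  (U=0, Y=0, X=2, W=1, Z=3) weight 1/96
  (U=0, Y=1, X=0, W=0, Z=2) weight 3/128
  (U=0, Y=1, X=0, W=0, Z=3) weight 3/128
  … 28 more
Group by W:
  weight(W=0) = 3/8
  weight(W=1) = 1/12
Total weight = 3/8 + 1/12 = 11/24
P(W=0 | obs) = 3/8 / 11/24 = 9/11
P(W=1 | obs) = 1/12 / 11/24 = 2/11

P(W = 1 | obs) = 2/11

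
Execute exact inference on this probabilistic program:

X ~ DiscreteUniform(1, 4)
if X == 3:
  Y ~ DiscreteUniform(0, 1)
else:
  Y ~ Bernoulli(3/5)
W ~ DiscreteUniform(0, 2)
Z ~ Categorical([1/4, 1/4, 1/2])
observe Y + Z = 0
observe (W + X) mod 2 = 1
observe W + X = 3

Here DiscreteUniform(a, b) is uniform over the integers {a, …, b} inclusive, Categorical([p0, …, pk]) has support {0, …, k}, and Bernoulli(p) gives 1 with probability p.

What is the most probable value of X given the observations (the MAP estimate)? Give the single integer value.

Enumerate traces; 3 have nonzero weight after conditioning:
  (X=1, Y=0, W=2, Z=0) weight 1/120
  (X=2, Y=0, W=1, Z=0) weight 1/120
  (X=3, Y=0, W=0, Z=0) weight 1/96
Group by X:
  weight(X=1) = 1/120
  weight(X=2) = 1/120
  weight(X=3) = 1/96
Total weight = 1/120 + 1/120 + 1/96 = 13/480
P(X=1 | obs) = 1/120 / 13/480 = 4/13
P(X=2 | obs) = 1/120 / 13/480 = 4/13
P(X=3 | obs) = 1/96 / 13/480 = 5/13
argmax = 3

argmax_v P(X = v | obs) = 3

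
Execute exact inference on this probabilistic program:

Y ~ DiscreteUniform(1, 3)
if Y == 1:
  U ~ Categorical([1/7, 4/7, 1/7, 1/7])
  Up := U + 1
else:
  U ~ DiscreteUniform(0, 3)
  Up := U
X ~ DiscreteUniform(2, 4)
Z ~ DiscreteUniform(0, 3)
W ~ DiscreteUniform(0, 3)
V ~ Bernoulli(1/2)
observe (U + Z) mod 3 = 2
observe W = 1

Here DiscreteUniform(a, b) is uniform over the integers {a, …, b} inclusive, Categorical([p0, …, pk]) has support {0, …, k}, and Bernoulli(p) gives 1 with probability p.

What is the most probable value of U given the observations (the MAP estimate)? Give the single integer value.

Enumerate traces; 90 have nonzero weight after conditioning:
  (Y=1, U=0, X=2, Z=2, W=1, V=0) weight 1/2016
  (Y=1, U=0, X=2, Z=2, W=1, V=1) weight 1/2016
  (Y=1, U=0, X=3, Z=2, W=1, V=0) weight 1/2016
  (Y=1, U=0, X=3, Z=2, W=1, V=1) weight 1/2016
  (Y=1, U=0, X=4, Z=2, W=1, V=0) weight 1/2016
  (Y=1, U=0, X=4, Z=2, W=1, V=1) weight 1/2016
  (Y=1, U=1, X=2, Z=1, W=1, V=0) weight 1/504
  (Y=1, U=1, X=2, Z=1, W=1, V=1) weight 1/504
  (Y=1, U=2, X=2, Z=0, W=1, V=0) weight 1/2016
  (Y=1, U=3, X=2, Z=2, W=1, V=0) weight 1/2016
  … 80 more
Group by U:
  weight(U=0) = 3/224
  weight(U=1) = 5/224
  weight(U=2) = 3/112
  weight(U=3) = 3/224
Total weight = 3/224 + 5/224 + 3/112 + 3/224 = 17/224
P(U=0 | obs) = 3/224 / 17/224 = 3/17
P(U=1 | obs) = 5/224 / 17/224 = 5/17
P(U=2 | obs) = 3/112 / 17/224 = 6/17
P(U=3 | obs) = 3/224 / 17/224 = 3/17
argmax = 2

argmax_v P(U = v | obs) = 2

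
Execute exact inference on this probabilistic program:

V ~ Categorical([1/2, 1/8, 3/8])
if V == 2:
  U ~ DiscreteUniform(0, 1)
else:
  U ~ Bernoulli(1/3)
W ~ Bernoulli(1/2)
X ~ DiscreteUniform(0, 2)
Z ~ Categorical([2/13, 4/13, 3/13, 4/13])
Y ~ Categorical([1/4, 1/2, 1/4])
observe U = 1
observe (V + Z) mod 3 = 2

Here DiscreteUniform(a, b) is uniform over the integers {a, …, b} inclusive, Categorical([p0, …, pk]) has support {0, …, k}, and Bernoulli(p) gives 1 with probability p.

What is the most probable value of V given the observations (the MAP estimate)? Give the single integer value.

Enumerate traces; 72 have nonzero weight after conditioning:
  (V=0, U=1, W=0, X=0, Z=2, Y=0) weight 1/624
  (V=0, U=1, W=0, X=0, Z=2, Y=1) weight 1/312
  (V=0, U=1, W=0, X=0, Z=2, Y=2) weight 1/624
  (V=0, U=1, W=0, X=1, Z=2, Y=0) weight 1/624
  (V=0, U=1, W=0, X=1, Z=2, Y=1) weight 1/312
  (V=0, U=1, W=0, X=1, Z=2, Y=2) weight 1/624
  (V=0, U=1, W=0, X=2, Z=2, Y=0) weight 1/624
  (V=0, U=1, W=0, X=2, Z=2, Y=1) weight 1/312
  (V=1, U=1, W=0, X=0, Z=1, Y=0) weight 1/1872
  (V=2, U=1, W=0, X=0, Z=0, Y=0) weight 1/832
  … 62 more
Group by V:
  weight(V=0) = 1/26
  weight(V=1) = 1/78
  weight(V=2) = 9/104
Total weight = 1/26 + 1/78 + 9/104 = 43/312
P(V=0 | obs) = 1/26 / 43/312 = 12/43
P(V=1 | obs) = 1/78 / 43/312 = 4/43
P(V=2 | obs) = 9/104 / 43/312 = 27/43
argmax = 2

argmax_v P(V = v | obs) = 2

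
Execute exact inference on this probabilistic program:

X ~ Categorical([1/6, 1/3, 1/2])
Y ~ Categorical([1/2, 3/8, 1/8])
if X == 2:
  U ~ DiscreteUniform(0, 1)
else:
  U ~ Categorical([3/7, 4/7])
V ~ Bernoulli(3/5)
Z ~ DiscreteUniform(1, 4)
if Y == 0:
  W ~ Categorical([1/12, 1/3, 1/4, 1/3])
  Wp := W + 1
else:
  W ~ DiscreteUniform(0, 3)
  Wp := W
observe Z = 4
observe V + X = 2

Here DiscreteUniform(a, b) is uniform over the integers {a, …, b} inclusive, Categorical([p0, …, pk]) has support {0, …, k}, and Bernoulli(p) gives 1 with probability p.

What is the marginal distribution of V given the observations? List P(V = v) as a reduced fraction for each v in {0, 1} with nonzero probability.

Enumerate traces; 48 have nonzero weight after conditioning:
  (X=1, Y=0, U=0, V=1, Z=4, W=0) weight 1/1120
  (X=1, Y=0, U=0, V=1, Z=4, W=1) weight 1/280
  (X=1, Y=0, U=0, V=1, Z=4, W=2) weight 3/1120
  (X=1, Y=0, U=0, V=1, Z=4, W=3) weight 1/280
  (X=1, Y=0, U=1, V=1, Z=4, W=0) weight 1/840
  (X=1, Y=0, U=1, V=1, Z=4, W=1) weight 1/210
  (X=1, Y=0, U=1, V=1, Z=4, W=2) weight 1/280
  (X=1, Y=0, U=1, V=1, Z=4, W=3) weight 1/210
  (X=2, Y=0, U=0, V=0, Z=4, W=0) weight 1/960
  … 39 more
Group by V:
  weight(V=0) = 1/20
  weight(V=1) = 1/20
Total weight = 1/20 + 1/20 = 1/10
P(V=0 | obs) = 1/20 / 1/10 = 1/2
P(V=1 | obs) = 1/20 / 1/10 = 1/2

P(V=0) = 1/2, P(V=1) = 1/2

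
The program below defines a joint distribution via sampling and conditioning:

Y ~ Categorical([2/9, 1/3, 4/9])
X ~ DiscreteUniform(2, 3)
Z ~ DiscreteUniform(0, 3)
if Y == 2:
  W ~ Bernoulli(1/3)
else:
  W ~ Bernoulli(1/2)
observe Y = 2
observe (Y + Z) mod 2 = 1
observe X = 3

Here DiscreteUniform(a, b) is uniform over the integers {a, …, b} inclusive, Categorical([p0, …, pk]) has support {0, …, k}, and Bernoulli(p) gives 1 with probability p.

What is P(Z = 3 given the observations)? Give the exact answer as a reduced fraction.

P(Z = 3 | obs) = 1/2

Enumerate traces; 4 have nonzero weight after conditioning:
  (Y=2, X=3, Z=1, W=0) weight 1/27
  (Y=2, X=3, Z=1, W=1) weight 1/54
  (Y=2, X=3, Z=3, W=0) weight 1/27
  (Y=2, X=3, Z=3, W=1) weight 1/54
Group by Z:
  weight(Z=1) = 1/18
  weight(Z=3) = 1/18
Total weight = 1/18 + 1/18 = 1/9
P(Z=1 | obs) = 1/18 / 1/9 = 1/2
P(Z=3 | obs) = 1/18 / 1/9 = 1/2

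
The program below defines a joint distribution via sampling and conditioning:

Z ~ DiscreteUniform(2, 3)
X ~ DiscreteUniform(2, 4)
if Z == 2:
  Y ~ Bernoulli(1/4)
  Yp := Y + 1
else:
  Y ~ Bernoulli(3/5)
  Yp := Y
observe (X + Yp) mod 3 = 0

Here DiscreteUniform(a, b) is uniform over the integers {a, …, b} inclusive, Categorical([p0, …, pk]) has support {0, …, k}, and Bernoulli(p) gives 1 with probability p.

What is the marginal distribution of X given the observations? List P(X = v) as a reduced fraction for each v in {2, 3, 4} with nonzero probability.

P(X=2) = 27/40, P(X=3) = 1/5, P(X=4) = 1/8

Enumerate traces; 4 have nonzero weight after conditioning:
  (Z=2, X=2, Y=0) weight 1/8
  (Z=2, X=4, Y=1) weight 1/24
  (Z=3, X=2, Y=1) weight 1/10
  (Z=3, X=3, Y=0) weight 1/15
Group by X:
  weight(X=2) = 9/40
  weight(X=3) = 1/15
  weight(X=4) = 1/24
Total weight = 9/40 + 1/15 + 1/24 = 1/3
P(X=2 | obs) = 9/40 / 1/3 = 27/40
P(X=3 | obs) = 1/15 / 1/3 = 1/5
P(X=4 | obs) = 1/24 / 1/3 = 1/8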